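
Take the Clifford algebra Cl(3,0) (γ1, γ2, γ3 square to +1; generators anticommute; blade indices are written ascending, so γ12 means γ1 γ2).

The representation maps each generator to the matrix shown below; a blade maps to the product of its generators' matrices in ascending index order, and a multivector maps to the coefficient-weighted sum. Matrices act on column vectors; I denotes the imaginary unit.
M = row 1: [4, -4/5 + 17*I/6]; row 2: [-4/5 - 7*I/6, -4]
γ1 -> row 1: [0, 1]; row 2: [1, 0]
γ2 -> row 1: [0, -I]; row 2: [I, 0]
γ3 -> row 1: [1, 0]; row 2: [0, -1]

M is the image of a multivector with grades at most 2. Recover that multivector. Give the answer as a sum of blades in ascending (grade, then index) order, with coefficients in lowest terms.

Method: 1, rho(γ1), rho(γ2), rho(γ3) form a trace-orthogonal basis of the 2x2 complex matrices (tr(X Y) = 2 if X = Y, else 0), so M = m0*1 + m1*rho(γ1) + m2*rho(γ2) + m3*rho(γ3) with m0 = tr(M)/2 = 0, m1 = tr(M rho(γ1))/2 = -4/5 + 5*I/6, m2 = tr(M rho(γ2))/2 = -2, m3 = tr(M rho(γ3))/2 = 4.
Multiplying table entries, the bivector images are rho(γ12) = I*rho(γ3), rho(γ13) = -I*rho(γ2), rho(γ23) = I*rho(γ1); with real blade coefficients the real parts of m0..m3 are the coefficients of 1, γ1, γ2, γ3 and the imaginary parts give the bivectors (γ23: Im m1, γ13: -Im m2, γ12: Im m3).
Answer: -4/5*γ1 - 2*γ2 + 4*γ3 + 5/6*γ23


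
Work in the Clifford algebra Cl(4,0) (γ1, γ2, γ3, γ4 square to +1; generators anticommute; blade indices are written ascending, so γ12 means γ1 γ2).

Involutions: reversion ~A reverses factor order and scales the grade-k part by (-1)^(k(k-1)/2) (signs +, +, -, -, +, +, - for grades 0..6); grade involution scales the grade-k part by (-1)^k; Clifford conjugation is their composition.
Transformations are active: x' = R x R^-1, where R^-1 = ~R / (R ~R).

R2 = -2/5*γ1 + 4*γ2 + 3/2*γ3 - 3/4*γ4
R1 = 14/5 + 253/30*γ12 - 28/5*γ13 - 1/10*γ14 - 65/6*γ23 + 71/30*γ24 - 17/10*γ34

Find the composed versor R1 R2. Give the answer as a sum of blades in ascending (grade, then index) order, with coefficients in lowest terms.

Distribute over the terms of R2 (each basis-blade product reordered to ascending indices, repeated generators contracted through their squares):
R1 (-2/5*γ1) = -28/25*γ1 + 253/75*γ2 - 56/25*γ3 - 1/25*γ4 + 13/3*γ123 - 71/75*γ124 + 17/25*γ134
R1 (4*γ2) = 506/15*γ1 + 56/5*γ2 + 130/3*γ3 - 142/15*γ4 + 112/5*γ123 + 2/5*γ124 - 34/5*γ234
R1 (3/2*γ3) = -42/5*γ1 - 65/4*γ2 + 21/5*γ3 + 51/20*γ4 + 253/20*γ123 + 3/20*γ134 - 71/20*γ234
R1 (-3/4*γ4) = 3/40*γ1 - 71/40*γ2 + 51/40*γ3 - 21/10*γ4 - 253/40*γ124 + 21/5*γ134 + 65/8*γ234
Summing the partial products and collecting blades:
Answer: 14573/600*γ1 - 2071/600*γ2 + 27941/600*γ3 - 2717/300*γ4 + 2363/60*γ123 - 4123/600*γ124 + 503/100*γ134 - 89/40*γ234


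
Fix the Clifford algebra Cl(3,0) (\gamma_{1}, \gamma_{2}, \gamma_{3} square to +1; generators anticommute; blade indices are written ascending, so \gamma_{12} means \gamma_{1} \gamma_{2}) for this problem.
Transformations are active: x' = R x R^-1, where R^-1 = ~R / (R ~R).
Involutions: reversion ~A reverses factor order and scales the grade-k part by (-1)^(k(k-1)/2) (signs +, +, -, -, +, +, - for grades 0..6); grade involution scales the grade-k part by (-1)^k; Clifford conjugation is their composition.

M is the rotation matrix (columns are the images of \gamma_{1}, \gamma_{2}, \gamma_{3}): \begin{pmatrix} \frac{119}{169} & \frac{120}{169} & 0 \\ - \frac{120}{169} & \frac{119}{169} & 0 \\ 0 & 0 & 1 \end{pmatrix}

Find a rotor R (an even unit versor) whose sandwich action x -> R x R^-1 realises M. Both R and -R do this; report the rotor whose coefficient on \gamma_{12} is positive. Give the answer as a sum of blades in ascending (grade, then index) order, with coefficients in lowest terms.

Method: write R = a + b12*\gamma_{12} + b13*\gamma_{13} + b23*\gamma_{23} with a^2 + b12^2 + b13^2 + b23^2 = 1 (so R^-1 = ~R). Expanding the columns R e_j ~R gives tr M = 4a^2 - 1 and, from the antisymmetric part, M21 - M12 = -4a*b12, M13 - M31 = 4a*b13, M32 - M23 = -4a*b23.
Here tr M = \frac{407}{169}, so a^2 = (1 + tr M)/4 = \frac{144}{169} and a = ±\frac{12}{13}. Taking a = \frac{12}{13}: M21 - M12 = -\frac{240}{169}, M13 - M31 = 0, M32 - M23 = 0, giving b12 = \frac{5}{13}, b13 = 0, b23 = 0, i.e. R = \frac{12}{13} + \frac{5}{13} \gamma_{12}.
Its \gamma_{12} coefficient is already positive.
Answer: \frac{12}{13} + \frac{5}{13} \gamma_{12}. Key observation: the double cover Spin(3) -> SO(3) sends R and -R to the same matrix (trace \frac{407}{169} here), so the stated sign of the \gamma_{12} coefficient is what selects one sheet.


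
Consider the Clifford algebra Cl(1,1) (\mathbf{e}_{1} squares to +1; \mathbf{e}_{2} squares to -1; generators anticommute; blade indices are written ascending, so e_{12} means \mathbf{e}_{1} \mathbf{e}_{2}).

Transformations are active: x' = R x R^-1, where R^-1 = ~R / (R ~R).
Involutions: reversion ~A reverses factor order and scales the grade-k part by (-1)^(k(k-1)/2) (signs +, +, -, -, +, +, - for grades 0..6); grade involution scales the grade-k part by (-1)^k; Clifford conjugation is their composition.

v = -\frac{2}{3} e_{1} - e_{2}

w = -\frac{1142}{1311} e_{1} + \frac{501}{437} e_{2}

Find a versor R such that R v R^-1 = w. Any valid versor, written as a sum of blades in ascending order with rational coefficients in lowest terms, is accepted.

The midline construction: v and w both square to -\frac{5}{9}, so reflecting in their sum -\frac{672}{437} e_{1} + \frac{64}{437} e_{2} exchanges them.
Answer: -\frac{672}{437} e_{1} + \frac{64}{437} e_{2}


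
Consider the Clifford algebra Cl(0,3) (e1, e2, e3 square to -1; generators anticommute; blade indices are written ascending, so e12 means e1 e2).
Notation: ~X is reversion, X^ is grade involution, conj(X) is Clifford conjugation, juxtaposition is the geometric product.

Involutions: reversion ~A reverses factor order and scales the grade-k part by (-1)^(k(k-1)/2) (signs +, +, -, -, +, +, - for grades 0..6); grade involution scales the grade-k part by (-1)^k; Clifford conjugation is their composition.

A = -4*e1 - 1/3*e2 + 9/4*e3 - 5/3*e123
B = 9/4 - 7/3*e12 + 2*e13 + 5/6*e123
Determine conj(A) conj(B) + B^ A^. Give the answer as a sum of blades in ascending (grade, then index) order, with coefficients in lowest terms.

first term: -25/18 + 257/18*e1 - 21/4*e2 + 983/144*e3 + 15/8*e12 + 5/18*e13 - 10/3*e23 - 25/3*e123
second term: -25/18 + 257/18*e1 - 21/4*e2 + 983/144*e3 - 15/8*e12 - 5/18*e13 + 10/3*e23 + 25/3*e123
Answer: -25/9 + 257/9*e1 - 21/2*e2 + 983/72*e3


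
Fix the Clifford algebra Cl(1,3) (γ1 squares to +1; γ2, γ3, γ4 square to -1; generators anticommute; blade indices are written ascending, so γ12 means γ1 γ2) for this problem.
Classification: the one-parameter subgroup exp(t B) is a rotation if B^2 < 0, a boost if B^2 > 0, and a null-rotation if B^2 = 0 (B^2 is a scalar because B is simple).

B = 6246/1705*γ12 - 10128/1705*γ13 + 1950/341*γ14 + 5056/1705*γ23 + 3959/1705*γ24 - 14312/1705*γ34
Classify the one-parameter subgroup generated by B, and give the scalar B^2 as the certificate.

B^2 term by term: the squares give (6246/1705)^2*(γ12)^2 + (-10128/1705)^2*(γ13)^2 + (1950/341)^2*(γ14)^2 + (5056/1705)^2*(γ23)^2 + (3959/1705)^2*(γ24)^2 + (-14312/1705)^2*(γ34)^2 = 39012516/2907025*(+1) + 102576384/2907025*(+1) + 3802500/116281*(+1) + 25563136/2907025*(-1) + 15673681/2907025*(-1) + 204833344/2907025*(-1) = -81/25 (each basis 2-blade squares to minus the product of its generators' squares); cross terms between blades sharing an index anticommute and cancel; the commuting (index-disjoint) pairs give grade-4 terms 2*c*c'*(blade product), which cancel blade by blade — γ1234: -178785504/2907025 + 80193504/2907025 + 3943680/116281 = 0 — confirming B is simple. So B^2 = -81/25.
Answer: rotation, certificate B^2 = -81/25. B^2 = -81/25 is basis-independent, so its sign is the whole story.


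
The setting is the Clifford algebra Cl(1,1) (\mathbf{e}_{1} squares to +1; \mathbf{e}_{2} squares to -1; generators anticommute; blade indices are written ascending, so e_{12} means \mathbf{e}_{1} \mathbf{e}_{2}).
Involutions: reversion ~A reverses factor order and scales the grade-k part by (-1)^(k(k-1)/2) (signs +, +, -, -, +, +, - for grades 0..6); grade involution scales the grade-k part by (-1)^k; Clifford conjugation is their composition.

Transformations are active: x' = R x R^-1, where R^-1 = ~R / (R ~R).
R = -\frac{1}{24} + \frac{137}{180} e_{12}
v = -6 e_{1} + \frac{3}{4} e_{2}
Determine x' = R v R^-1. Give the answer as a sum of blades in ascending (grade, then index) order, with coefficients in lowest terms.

~R = -\frac{1}{24} - \frac{137}{180} e_{12}, and R ~R = -\frac{74851}{129600}, so R^-1 = ~R / (-\frac{74851}{129600}).
R v = -\frac{77}{240} e_{1} + \frac{2177}{480} e_{2}
Answer: \frac{63663}{10693} e_{1} - \frac{4089}{42772} e_{2}


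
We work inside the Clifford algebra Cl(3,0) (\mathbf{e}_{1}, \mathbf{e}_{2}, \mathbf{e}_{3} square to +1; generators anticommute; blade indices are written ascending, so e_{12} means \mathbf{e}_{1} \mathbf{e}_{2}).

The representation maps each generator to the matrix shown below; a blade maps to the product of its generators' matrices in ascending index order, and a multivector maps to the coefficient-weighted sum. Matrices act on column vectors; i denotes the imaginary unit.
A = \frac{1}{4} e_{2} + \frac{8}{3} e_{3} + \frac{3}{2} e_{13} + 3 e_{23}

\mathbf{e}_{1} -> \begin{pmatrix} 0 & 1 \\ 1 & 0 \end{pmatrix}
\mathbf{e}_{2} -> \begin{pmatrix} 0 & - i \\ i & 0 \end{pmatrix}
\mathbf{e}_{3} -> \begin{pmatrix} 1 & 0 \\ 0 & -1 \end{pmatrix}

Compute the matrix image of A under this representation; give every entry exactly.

Bivector images (products of the table entries): rho(e_{13}) = rho(\mathbf{e}_{1})rho(\mathbf{e}_{3}) = \begin{pmatrix} 0 & -1 \\ 1 & 0 \end{pmatrix}; rho(e_{23}) = rho(\mathbf{e}_{2})rho(\mathbf{e}_{3}) = \begin{pmatrix} 0 & i \\ i & 0 \end{pmatrix}.
M = (\frac{1}{4})*rho(e_{2}) + (\frac{8}{3})*rho(e_{3}) + (\frac{3}{2})*rho(e_{13}) + (3)*rho(e_{23}), summed entrywise:
Answer: \begin{pmatrix} \frac{8}{3} & - \frac{3}{2} + \frac{11 i}{4} \\ \frac{3}{2} + \frac{13 i}{4} & - \frac{8}{3} \end{pmatrix}


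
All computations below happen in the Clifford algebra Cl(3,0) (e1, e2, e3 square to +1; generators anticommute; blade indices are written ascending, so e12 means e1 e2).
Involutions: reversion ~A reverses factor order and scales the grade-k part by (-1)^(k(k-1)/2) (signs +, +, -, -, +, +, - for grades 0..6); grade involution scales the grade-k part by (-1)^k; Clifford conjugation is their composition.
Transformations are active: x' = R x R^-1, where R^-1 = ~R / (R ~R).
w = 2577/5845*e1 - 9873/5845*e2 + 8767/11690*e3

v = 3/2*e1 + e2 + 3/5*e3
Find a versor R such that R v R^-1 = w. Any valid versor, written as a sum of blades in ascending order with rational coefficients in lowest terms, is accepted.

Sketch: the shared square 361/100 makes R = v + w = 22689/11690*e1 - 4028/5845*e2 + 15781/11690*e3 the natural versor; its sandwich fixes that direction, negates (v - w)/2, and sends v to w.
Answer: 22689/11690*e1 - 4028/5845*e2 + 15781/11690*e3


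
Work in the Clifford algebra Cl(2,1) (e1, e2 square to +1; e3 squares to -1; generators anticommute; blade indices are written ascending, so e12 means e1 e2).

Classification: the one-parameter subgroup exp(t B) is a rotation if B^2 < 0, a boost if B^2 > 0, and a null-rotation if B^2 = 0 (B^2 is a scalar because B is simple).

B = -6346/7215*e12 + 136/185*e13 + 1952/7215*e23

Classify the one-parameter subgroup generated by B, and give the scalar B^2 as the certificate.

B^2 term by term: the squares give (-6346/7215)^2*(e12)^2 + (136/185)^2*(e13)^2 + (1952/7215)^2*(e23)^2 = 40271716/52056225*(-1) + 18496/34225*(+1) + 3810304/52056225*(+1) = -4/25 (each basis 2-blade squares to minus the product of its generators' squares); cross terms between blades sharing an index anticommute and cancel. So B^2 = -4/25.
Answer: rotation, certificate B^2 = -4/25. The scalar -4/25 is the complete invariant here: its sign names the subgroup type.


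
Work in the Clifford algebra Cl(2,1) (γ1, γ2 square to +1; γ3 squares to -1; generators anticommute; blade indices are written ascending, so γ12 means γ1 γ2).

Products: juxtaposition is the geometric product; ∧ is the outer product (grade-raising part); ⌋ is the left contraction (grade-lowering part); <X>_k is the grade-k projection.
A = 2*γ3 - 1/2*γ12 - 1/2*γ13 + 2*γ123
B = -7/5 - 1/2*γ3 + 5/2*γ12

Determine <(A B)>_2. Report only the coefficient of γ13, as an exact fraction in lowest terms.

step 1: 9/4 - 1/4*γ1 - 39/5*γ3 + 17/10*γ12 + 7/10*γ13 - 5/4*γ23 + 49/20*γ123
step 2: 17/10*γ12 + 7/10*γ13 - 5/4*γ23
Answer: 7/10


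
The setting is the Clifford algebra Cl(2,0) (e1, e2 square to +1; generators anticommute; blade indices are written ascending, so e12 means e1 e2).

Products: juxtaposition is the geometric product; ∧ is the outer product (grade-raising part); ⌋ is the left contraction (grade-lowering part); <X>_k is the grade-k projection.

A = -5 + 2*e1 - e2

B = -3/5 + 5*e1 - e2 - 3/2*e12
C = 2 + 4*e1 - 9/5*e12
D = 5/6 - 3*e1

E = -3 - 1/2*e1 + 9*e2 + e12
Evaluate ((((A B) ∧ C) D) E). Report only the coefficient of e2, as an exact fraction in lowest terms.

step 1: 14 - 277/10*e1 + 13/5*e2 + 21/2*e12
step 2: 28 + 3/5*e1 + 26/5*e2 - 73/5*e12
step 3: 323/15 - 167/2*e1 - 592/15*e2 + 103/30*e12
step 4: -22889/60 + 3101/10*e1 + 2765/12*e2 - 760*e12
Answer: 2765/12


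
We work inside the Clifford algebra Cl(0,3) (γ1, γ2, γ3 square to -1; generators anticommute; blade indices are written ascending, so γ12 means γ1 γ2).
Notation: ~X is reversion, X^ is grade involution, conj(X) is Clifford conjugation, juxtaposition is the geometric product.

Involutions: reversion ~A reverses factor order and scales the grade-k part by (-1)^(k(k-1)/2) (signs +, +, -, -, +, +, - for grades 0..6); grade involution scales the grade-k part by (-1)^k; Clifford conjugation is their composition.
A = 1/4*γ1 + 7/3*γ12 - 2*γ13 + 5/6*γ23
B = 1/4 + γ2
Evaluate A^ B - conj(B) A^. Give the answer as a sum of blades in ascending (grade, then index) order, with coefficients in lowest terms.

first term: -115/48*γ1 + 5/6*γ3 + 1/3*γ12 - 1/2*γ13 + 5/24*γ23 + 2*γ123
second term: -115/48*γ1 + 5/6*γ3 + 1/3*γ12 - 1/2*γ13 + 5/24*γ23 - 2*γ123
Answer: 4*γ123


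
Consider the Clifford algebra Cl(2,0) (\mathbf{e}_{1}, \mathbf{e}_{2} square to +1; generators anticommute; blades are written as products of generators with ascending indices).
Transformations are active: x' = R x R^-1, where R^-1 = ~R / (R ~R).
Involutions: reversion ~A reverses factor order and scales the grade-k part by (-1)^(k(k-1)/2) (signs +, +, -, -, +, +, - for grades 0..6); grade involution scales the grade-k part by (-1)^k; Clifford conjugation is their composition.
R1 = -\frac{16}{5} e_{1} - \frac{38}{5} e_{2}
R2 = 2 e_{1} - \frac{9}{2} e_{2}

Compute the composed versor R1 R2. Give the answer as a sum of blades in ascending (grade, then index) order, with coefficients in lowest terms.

Distribute over the terms of R1 (each basis-blade product reordered to ascending indices, repeated generators contracted through their squares):
(-\frac{16}{5} e_{1}) R2 = -\frac{32}{5} + \frac{72}{5} e_{1} e_{2}
(-\frac{38}{5} e_{2}) R2 = \frac{171}{5} + \frac{76}{5} e_{1} e_{2}
Summing the partial products and collecting blades:
Answer: \frac{139}{5} + \frac{148}{5} e_{1} e_{2}


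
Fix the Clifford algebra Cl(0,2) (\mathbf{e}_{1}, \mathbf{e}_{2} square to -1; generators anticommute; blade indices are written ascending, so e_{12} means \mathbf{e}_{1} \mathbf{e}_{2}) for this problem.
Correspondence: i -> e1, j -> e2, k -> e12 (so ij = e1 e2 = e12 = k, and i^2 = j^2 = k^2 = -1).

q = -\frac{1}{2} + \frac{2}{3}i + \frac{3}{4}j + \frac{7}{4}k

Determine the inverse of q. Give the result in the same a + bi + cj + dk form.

In blades: q = -\frac{1}{2} + \frac{2}{3} e_{1} + \frac{3}{4} e_{2} + \frac{7}{4} e_{12}.
With qbar = -\frac{1}{2} - \frac{2}{3} e_{1} - \frac{3}{4} e_{2} - \frac{7}{4} e_{12} (scalar fixed, mapped units negated), q qbar = \frac{311}{72} (the sum of squared coefficients), so q^-1 = qbar / (\frac{311}{72}) = -\frac{36}{311} - \frac{48}{311} e_{1} - \frac{54}{311} e_{2} - \frac{126}{311} e_{12}; translating back:
Answer: -\frac{36}{311} - \frac{48}{311}i - \frac{54}{311}j - \frac{126}{311}k


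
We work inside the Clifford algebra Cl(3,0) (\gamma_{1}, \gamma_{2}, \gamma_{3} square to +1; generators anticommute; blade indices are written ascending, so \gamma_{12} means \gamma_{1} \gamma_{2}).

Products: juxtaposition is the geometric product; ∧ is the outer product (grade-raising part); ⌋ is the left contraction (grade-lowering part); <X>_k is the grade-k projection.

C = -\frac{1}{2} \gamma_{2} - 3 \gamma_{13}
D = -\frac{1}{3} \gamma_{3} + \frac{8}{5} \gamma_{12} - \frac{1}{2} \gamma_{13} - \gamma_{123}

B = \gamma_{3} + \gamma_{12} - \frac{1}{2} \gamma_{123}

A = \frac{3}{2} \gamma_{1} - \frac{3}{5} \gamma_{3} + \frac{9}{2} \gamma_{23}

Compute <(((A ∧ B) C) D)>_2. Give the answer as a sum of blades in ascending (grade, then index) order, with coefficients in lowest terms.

step 1: \frac{3}{2} \gamma_{13} - \frac{3}{5} \gamma_{123}
step 2: \frac{9}{2} + \frac{9}{5} \gamma_{2} - \frac{3}{10} \gamma_{13} + \frac{3}{4} \gamma_{123}
step 3: \frac{3}{5} - \frac{139}{50} \gamma_{1} - \frac{3}{40} \gamma_{2} - \frac{27}{10} \gamma_{3} + \frac{139}{20} \gamma_{12} - \frac{9}{20} \gamma_{13} - \frac{27}{25} \gamma_{23} - \frac{18}{5} \gamma_{123}
step 4: \frac{139}{20} \gamma_{12} - \frac{9}{20} \gamma_{13} - \frac{27}{25} \gamma_{23}
Answer: \frac{139}{20} \gamma_{12} - \frac{9}{20} \gamma_{13} - \frac{27}{25} \gamma_{23}


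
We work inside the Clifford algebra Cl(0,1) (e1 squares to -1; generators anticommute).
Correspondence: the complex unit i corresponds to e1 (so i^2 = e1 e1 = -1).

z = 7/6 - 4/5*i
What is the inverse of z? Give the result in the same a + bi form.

In blades: z = 7/6 - 4/5*e1.
With qbar = 7/6 + 4/5*e1 (scalar fixed, mapped units negated), z qbar = 1801/900 (the sum of squared coefficients), so z^-1 = qbar / (1801/900) = 1050/1801 + 720/1801*e1; translating back:
Answer: 1050/1801 + 720/1801*i


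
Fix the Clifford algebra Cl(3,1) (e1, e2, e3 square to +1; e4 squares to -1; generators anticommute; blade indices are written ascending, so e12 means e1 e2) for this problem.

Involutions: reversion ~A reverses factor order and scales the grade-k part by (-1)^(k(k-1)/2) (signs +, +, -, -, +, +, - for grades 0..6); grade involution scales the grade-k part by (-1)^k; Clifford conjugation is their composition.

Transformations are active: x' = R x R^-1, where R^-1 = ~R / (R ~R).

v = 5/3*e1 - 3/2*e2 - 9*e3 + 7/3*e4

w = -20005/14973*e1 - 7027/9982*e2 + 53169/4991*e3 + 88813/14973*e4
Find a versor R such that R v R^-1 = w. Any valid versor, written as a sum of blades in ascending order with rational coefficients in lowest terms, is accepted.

Here q(v) = q(w) = 967/12; the classical choice R = v + w = 1650/4991*e1 - 11000/4991*e2 + 8250/4991*e3 + 41250/4991*e4 then realises v -> w under the sandwich.
Answer: 1650/4991*e1 - 11000/4991*e2 + 8250/4991*e3 + 41250/4991*e4


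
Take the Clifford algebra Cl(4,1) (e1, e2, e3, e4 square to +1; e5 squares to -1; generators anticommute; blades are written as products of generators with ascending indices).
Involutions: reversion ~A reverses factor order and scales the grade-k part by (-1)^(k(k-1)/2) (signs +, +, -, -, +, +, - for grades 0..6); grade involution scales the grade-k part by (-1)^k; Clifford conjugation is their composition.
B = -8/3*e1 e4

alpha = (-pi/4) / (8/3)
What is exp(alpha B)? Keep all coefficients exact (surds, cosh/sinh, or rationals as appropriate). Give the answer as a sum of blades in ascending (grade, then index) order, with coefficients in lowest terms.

B^2 = (-8/3)^2*(e1 e4)^2 = 64/9*(-1) = -64/9 (a basis 2-blade squares to minus the product of its generators' squares).
B^2 = -64/9 — the negative square puts this in the circular regime; l = 8/3, alpha*l = -pi/4, so exp(alpha B) = cos(-pi/4) + (sin(-pi/4)/(8/3))*B = sqrt(2)/2 + (-3*sqrt(2)/16)*B.
Answer: sqrt(2)/2 + sqrt(2)/2*e1 e4


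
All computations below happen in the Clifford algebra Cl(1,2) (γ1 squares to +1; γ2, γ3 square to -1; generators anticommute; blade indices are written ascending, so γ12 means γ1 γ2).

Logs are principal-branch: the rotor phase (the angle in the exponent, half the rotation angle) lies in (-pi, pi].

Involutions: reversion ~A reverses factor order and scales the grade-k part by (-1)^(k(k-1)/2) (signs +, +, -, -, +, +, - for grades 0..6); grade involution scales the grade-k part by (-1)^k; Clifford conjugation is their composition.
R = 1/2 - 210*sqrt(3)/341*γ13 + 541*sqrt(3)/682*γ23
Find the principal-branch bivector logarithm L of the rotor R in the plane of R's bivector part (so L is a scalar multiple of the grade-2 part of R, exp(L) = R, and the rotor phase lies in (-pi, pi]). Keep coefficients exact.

The scalar part of R is 1/2, which fixes the principal-branch rotor phase; the unit plane is then the bivector part divided by the sine of that phase, and L is that plane scaled by the phase.
Concretely: cos(phase) = 1/2 gives phase = ±pi/3, and since phase/sin(phase) is even the sign is immaterial: L = (phase/sin(phase)) * <R>_2 = (2*sqrt(3)*pi/9) * <R>_2.
Answer: -140*pi/341*γ13 + 541*pi/1023*γ23


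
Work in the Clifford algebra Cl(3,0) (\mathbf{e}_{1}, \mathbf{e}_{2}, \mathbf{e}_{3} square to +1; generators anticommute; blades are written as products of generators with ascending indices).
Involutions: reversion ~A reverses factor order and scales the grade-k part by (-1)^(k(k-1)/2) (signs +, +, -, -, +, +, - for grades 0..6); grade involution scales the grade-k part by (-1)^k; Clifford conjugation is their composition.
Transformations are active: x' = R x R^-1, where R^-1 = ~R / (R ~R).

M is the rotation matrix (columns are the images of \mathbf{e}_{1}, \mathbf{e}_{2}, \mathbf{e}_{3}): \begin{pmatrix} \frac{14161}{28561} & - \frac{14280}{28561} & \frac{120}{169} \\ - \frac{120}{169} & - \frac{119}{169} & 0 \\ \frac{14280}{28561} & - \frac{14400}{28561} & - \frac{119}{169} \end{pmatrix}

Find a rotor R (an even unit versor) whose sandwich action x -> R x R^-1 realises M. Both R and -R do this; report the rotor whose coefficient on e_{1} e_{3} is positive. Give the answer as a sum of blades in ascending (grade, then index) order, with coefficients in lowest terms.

Method: write R = a + b12*e_{1} e_{2} + b13*e_{1} e_{3} + b23*e_{2} e_{3} with a^2 + b12^2 + b13^2 + b23^2 = 1 (so R^-1 = ~R). Expanding the columns R e_j ~R gives tr M = 4a^2 - 1 and, from the antisymmetric part, M21 - M12 = -4a*b12, M13 - M31 = 4a*b13, M32 - M23 = -4a*b23.
Here tr M = -\frac{26061}{28561}, so a^2 = (1 + tr M)/4 = \frac{625}{28561} and a = ±\frac{25}{169}. Taking a = \frac{25}{169}: M21 - M12 = -\frac{6000}{28561}, M13 - M31 = \frac{6000}{28561}, M32 - M23 = -\frac{14400}{28561}, giving b12 = \frac{60}{169}, b13 = \frac{60}{169}, b23 = \frac{144}{169}, i.e. R = \frac{25}{169} + \frac{60}{169} e_{1} e_{2} + \frac{60}{169} e_{1} e_{3} + \frac{144}{169} e_{2} e_{3}.
Its e_{1} e_{3} coefficient is already positive.
Answer: \frac{25}{169} + \frac{60}{169} e_{1} e_{2} + \frac{60}{169} e_{1} e_{3} + \frac{144}{169} e_{2} e_{3}. Key observation: the double cover Spin(3) -> SO(3) sends R and -R to the same matrix (trace -\frac{26061}{28561} here), so the stated sign of the e_{1} e_{3} coefficient is what selects one sheet.


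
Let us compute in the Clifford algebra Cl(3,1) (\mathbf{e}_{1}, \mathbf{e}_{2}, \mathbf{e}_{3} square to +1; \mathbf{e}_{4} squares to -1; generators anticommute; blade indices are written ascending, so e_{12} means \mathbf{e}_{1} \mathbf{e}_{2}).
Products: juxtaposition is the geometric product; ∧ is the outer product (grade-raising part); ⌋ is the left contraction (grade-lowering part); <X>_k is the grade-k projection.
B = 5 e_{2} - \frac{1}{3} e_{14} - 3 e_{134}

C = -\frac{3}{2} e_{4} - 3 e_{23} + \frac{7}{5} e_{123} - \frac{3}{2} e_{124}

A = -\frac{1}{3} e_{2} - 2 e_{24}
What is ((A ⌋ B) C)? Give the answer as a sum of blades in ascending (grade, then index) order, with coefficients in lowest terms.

step 1: -\frac{5}{3}
step 2: \frac{5}{2} e_{4} + 5 e_{23} - \frac{7}{3} e_{123} + \frac{5}{2} e_{124}
Answer: \frac{5}{2} e_{4} + 5 e_{23} - \frac{7}{3} e_{123} + \frac{5}{2} e_{124}


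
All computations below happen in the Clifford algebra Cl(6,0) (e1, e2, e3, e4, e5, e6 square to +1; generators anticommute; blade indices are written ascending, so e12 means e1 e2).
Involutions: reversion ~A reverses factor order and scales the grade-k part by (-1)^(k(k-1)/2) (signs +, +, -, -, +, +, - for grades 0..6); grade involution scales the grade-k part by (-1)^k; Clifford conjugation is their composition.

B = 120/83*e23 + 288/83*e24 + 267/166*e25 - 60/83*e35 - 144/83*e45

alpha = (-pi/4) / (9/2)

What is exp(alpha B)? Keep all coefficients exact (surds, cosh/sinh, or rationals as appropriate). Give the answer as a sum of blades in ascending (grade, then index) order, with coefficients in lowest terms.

B^2 term by term: the squares give (120/83)^2*(e23)^2 + (288/83)^2*(e24)^2 + (267/166)^2*(e25)^2 + (-60/83)^2*(e35)^2 + (-144/83)^2*(e45)^2 = 14400/6889*(-1) + 82944/6889*(-1) + 71289/27556*(-1) + 3600/6889*(-1) + 20736/6889*(-1) = -81/4 (each basis 2-blade squares to minus the product of its generators' squares); cross terms between blades sharing an index anticommute and cancel; the commuting (index-disjoint) pairs give grade-4 terms 2*c*c'*(blade product), which cancel blade by blade — e2345: -34560/6889 + 34560/6889 = 0 — confirming B is simple. So B^2 = -81/4.
B^2 = -81/4 — the negative square puts this in the circular regime; l = 9/2, alpha*l = -pi/4, so exp(alpha B) = cos(-pi/4) + (sin(-pi/4)/(9/2))*B = sqrt(2)/2 + (-sqrt(2)/9)*B.
Answer: sqrt(2)/2 - 40*sqrt(2)/249*e23 - 32*sqrt(2)/83*e24 - 89*sqrt(2)/498*e25 + 20*sqrt(2)/249*e35 + 16*sqrt(2)/83*e45


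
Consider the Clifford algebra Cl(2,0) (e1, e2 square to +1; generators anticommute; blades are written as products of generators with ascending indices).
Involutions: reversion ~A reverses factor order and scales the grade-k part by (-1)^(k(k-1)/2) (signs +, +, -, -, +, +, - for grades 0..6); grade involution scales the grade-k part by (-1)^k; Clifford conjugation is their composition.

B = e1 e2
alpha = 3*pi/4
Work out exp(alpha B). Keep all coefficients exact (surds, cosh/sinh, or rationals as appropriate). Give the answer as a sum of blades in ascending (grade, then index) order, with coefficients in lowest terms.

B^2 = (1)^2*(e1 e2)^2 = 1*(-1) = -1 (a basis 2-blade squares to minus the product of its generators' squares).
B^2 = -1 — the series telescopes trigonometrically here: l = 1, alpha*l = 3*pi/4, so exp(alpha B) = cos(3*pi/4) + (sin(3*pi/4)/1)*B = -sqrt(2)/2 + (sqrt(2)/2)*B.
Answer: -sqrt(2)/2 + sqrt(2)/2*e1 e2


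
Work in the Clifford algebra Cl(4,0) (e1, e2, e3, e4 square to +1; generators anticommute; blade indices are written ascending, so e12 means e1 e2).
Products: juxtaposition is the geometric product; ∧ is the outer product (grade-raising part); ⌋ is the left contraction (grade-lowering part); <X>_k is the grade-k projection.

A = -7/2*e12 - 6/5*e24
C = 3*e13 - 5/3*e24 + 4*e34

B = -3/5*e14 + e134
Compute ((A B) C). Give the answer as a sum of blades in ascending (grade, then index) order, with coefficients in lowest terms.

step 1: 18/25*e12 - 21/10*e24 + 6/5*e123 + 7/2*e234
step 2: -7/2 - 52/5*e2 - 35/6*e3 - 6/5*e14 + 156/25*e23 + 153/10*e124 + 2*e134 + 459/50*e1234
Answer: -7/2 - 52/5*e2 - 35/6*e3 - 6/5*e14 + 156/25*e23 + 153/10*e124 + 2*e134 + 459/50*e1234


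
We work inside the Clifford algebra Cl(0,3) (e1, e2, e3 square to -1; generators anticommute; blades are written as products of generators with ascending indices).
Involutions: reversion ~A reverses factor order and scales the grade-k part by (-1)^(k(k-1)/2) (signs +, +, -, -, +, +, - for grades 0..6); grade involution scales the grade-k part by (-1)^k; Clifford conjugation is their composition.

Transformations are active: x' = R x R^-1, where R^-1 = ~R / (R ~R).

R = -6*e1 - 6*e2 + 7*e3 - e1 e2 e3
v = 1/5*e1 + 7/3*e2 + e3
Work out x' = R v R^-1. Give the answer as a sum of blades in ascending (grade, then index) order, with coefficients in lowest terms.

~R = -6*e1 - 6*e2 + 7*e3 + e1 e2 e3, and R ~R = -122, so R^-1 = ~R / (-122).
R v = 41/5 - 59/5*e1 e2 - 146/15*e1 e3 - 332/15*e2 e3
Answer: 223/915*e1 - 417/305*e2 - 651/305*e3


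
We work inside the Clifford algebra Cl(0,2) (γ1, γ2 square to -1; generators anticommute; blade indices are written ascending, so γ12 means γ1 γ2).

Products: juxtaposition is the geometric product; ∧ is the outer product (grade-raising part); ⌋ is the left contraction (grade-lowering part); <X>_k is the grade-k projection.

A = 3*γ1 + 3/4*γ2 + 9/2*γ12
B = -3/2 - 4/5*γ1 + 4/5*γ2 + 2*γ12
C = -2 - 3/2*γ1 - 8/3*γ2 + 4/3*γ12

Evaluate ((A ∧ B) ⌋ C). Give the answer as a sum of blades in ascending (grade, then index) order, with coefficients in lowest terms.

step 1: -9/2*γ1 - 9/8*γ2 - 15/4*γ12
step 2: -19/4 - 3/2*γ1 + 6*γ2
Answer: -19/4 - 3/2*γ1 + 6*γ2


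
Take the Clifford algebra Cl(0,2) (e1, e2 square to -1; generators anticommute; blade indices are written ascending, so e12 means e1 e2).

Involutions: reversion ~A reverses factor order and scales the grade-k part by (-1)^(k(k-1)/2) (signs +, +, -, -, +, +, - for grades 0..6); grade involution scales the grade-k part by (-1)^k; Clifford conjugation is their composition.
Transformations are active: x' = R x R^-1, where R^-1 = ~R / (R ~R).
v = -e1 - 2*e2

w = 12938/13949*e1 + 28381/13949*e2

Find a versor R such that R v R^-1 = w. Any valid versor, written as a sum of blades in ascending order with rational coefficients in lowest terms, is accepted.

Take R = v + w = -1011/13949*e1 + 483/13949*e2. Because q(v) = q(w) = -5, conjugation by R sends v exactly to w.
Answer: -1011/13949*e1 + 483/13949*e2


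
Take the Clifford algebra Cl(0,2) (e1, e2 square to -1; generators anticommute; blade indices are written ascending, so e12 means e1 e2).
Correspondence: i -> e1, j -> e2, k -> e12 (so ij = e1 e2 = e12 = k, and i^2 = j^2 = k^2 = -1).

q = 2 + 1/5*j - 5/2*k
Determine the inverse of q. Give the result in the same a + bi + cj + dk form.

In blades: q = 2 + 1/5*e2 - 5/2*e12.
With qbar = 2 - 1/5*e2 + 5/2*e12 (scalar fixed, mapped units negated), q qbar = 1029/100 (the sum of squared coefficients), so q^-1 = qbar / (1029/100) = 200/1029 - 20/1029*e2 + 250/1029*e12; translating back:
Answer: 200/1029 - 20/1029*j + 250/1029*k


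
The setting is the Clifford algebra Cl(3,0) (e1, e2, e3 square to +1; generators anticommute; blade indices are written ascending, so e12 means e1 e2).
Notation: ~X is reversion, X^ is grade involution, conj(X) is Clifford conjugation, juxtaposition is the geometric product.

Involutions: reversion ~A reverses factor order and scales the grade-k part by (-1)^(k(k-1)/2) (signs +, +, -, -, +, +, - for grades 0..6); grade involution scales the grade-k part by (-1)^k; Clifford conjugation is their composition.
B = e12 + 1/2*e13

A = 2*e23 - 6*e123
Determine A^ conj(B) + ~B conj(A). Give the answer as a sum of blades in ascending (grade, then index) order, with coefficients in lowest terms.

first term: -3*e2 + 6*e3 - e12 + 2*e13
second term: 3*e2 - 6*e3 - e12 + 2*e13
Answer: -2*e12 + 4*e13


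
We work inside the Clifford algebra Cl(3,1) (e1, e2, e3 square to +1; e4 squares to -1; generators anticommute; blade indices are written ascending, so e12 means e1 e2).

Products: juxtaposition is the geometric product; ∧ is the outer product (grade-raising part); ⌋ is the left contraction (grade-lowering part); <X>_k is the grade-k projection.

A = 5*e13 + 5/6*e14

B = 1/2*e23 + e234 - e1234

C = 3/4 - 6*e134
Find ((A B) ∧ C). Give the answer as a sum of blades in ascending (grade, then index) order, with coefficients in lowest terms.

step 1: -5/2*e12 - 5/6*e23 - 5*e24 - 5/6*e123 - 5*e124 + 5/12*e1234
step 2: -15/8*e12 - 5/8*e23 - 15/4*e24 - 5/8*e123 - 15/4*e124 + 5/16*e1234
Answer: -15/8*e12 - 5/8*e23 - 15/4*e24 - 5/8*e123 - 15/4*e124 + 5/16*e1234


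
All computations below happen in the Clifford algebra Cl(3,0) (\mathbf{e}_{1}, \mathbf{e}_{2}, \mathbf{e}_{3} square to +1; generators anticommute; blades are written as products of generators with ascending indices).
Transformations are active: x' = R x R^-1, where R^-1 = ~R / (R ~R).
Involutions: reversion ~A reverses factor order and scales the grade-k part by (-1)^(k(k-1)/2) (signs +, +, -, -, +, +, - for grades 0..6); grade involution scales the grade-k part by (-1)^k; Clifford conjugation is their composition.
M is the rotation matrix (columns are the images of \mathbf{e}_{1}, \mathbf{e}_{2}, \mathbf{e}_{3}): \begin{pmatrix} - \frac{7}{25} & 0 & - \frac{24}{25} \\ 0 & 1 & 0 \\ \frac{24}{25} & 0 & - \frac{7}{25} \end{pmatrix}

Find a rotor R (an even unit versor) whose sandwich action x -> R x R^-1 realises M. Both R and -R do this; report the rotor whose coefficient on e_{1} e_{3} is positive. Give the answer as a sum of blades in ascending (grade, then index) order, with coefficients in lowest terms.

Method: write R = a + b12*e_{1} e_{2} + b13*e_{1} e_{3} + b23*e_{2} e_{3} with a^2 + b12^2 + b13^2 + b23^2 = 1 (so R^-1 = ~R). Expanding the columns R e_j ~R gives tr M = 4a^2 - 1 and, from the antisymmetric part, M21 - M12 = -4a*b12, M13 - M31 = 4a*b13, M32 - M23 = -4a*b23.
Here tr M = \frac{11}{25}, so a^2 = (1 + tr M)/4 = \frac{9}{25} and a = ±\frac{3}{5}. Taking a = \frac{3}{5}: M21 - M12 = 0, M13 - M31 = -\frac{48}{25}, M32 - M23 = 0, giving b12 = 0, b13 = -\frac{4}{5}, b23 = 0, i.e. R = \frac{3}{5} - \frac{4}{5} e_{1} e_{3}.
Its e_{1} e_{3} coefficient is negative, so report the other preimage -R.
Answer: -\frac{3}{5} + \frac{4}{5} e_{1} e_{3}. Uniqueness: Spin(3) -> SO(3) maps R and -R to the same rotation of trace \frac{11}{25}; fixing the sign of the e_{1} e_{3} coefficient removes the ambiguity.


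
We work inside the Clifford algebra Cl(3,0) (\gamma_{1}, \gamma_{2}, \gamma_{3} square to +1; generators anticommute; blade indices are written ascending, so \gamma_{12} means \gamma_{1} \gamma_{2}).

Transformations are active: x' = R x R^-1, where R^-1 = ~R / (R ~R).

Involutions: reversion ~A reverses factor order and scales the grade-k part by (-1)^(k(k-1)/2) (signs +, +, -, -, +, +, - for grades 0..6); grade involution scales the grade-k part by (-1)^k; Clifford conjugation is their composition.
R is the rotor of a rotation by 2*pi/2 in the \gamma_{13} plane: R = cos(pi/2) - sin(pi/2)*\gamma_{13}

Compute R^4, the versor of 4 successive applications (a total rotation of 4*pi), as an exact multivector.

Rotor phase runs at HALF the rotation angle; powers of one rotor simply add phase, so after 4 steps in \gamma_{13} the phase is 4*pi/2 = 2 \pi and R^4 = cos(2 \pi) - sin(2 \pi)*\gamma_{13}.
cos(2 \pi) = 1 and sin(2 \pi) = 0, so R^4 = 1. The total rotation 4*pi is 2 full turns, so every vector returns to itself, yet the rotor is +1, back on the identity sheet (an even number of 2*pi turns).
Answer: 1


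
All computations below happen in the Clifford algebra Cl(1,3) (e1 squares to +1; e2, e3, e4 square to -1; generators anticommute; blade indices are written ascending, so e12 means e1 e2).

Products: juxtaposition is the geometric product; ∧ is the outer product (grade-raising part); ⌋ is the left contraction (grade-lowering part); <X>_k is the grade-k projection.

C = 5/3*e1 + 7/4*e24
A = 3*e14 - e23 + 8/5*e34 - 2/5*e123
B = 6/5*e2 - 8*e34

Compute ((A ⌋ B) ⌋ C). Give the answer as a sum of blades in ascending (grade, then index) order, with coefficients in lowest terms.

step 1: 64/5
step 2: 64/3*e1 + 112/5*e24
Answer: 64/3*e1 + 112/5*e24


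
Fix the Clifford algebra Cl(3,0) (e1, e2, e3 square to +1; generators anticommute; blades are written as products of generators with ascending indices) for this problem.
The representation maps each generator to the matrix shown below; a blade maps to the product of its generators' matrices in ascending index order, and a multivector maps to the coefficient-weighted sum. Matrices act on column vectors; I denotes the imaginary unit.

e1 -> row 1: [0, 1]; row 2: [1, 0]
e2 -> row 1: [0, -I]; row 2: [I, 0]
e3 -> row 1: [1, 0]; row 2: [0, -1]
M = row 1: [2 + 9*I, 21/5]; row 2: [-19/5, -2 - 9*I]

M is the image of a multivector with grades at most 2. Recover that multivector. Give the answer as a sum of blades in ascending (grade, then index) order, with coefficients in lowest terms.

Method: 1, rho(e1), rho(e2), rho(e3) form a trace-orthogonal basis of the 2x2 complex matrices (tr(X Y) = 2 if X = Y, else 0), so M = m0*1 + m1*rho(e1) + m2*rho(e2) + m3*rho(e3) with m0 = tr(M)/2 = 0, m1 = tr(M rho(e1))/2 = 1/5, m2 = tr(M rho(e2))/2 = 4*I, m3 = tr(M rho(e3))/2 = 2 + 9*I.
Multiplying table entries, the bivector images are rho(e1 e2) = I*rho(e3), rho(e1 e3) = -I*rho(e2), rho(e2 e3) = I*rho(e1); with real blade coefficients the real parts of m0..m3 are the coefficients of 1, e1, e2, e3 and the imaginary parts give the bivectors (e2 e3: Im m1, e1 e3: -Im m2, e1 e2: Im m3).
Answer: 1/5*e1 + 2*e3 + 9*e1 e2 - 4*e1 e3


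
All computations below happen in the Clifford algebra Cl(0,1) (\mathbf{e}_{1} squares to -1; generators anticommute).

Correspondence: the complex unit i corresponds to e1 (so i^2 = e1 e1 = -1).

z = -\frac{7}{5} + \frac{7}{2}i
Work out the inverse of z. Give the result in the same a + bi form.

In blades: z = -\frac{7}{5} + \frac{7}{2} e_{1}.
With qbar = -\frac{7}{5} - \frac{7}{2} e_{1} (scalar fixed, mapped units negated), z qbar = \frac{1421}{100} (the sum of squared coefficients), so z^-1 = qbar / (\frac{1421}{100}) = -\frac{20}{203} - \frac{50}{203} e_{1}; translating back:
Answer: -\frac{20}{203} - \frac{50}{203}i


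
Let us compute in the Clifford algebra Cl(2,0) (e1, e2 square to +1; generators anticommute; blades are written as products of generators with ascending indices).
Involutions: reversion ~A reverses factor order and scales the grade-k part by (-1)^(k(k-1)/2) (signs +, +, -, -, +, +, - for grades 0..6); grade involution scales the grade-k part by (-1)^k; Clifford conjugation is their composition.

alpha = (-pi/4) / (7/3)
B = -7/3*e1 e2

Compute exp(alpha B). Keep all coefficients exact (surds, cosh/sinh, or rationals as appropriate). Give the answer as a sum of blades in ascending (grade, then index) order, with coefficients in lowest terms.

B^2 = (-7/3)^2*(e1 e2)^2 = 49/9*(-1) = -49/9 (a basis 2-blade squares to minus the product of its generators' squares).
B^2 = -49/9 — a negative square means the series sums to a rotation: l = 7/3, alpha*l = -pi/4, so exp(alpha B) = cos(-pi/4) + (sin(-pi/4)/(7/3))*B = sqrt(2)/2 + (-3*sqrt(2)/14)*B.
Answer: sqrt(2)/2 + sqrt(2)/2*e1 e2


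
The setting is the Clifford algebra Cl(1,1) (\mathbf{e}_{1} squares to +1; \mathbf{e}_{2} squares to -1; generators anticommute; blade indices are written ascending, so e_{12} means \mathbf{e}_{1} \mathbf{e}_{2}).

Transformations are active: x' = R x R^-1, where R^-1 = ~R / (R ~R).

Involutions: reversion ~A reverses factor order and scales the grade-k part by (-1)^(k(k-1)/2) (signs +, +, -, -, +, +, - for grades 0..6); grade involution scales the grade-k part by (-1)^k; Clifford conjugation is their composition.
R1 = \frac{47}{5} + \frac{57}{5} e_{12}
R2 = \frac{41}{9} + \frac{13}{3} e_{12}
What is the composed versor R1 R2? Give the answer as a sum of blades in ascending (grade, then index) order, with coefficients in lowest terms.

Distribute over the terms of R1 (each basis-blade product reordered to ascending indices, repeated generators contracted through their squares):
(\frac{47}{5}) R2 = \frac{1927}{45} + \frac{611}{15} e_{12}
(\frac{57}{5} e_{12}) R2 = \frac{247}{5} + \frac{779}{15} e_{12}
Summing the partial products and collecting blades:
Answer: \frac{830}{9} + \frac{278}{3} e_{12}
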